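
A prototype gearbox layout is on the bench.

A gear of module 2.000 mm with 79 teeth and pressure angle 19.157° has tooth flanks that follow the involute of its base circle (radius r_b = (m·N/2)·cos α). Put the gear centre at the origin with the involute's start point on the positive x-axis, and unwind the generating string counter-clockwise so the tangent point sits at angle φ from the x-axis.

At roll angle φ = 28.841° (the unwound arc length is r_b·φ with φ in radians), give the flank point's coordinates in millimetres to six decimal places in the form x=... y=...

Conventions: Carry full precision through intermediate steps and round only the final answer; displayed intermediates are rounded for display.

x=83.489033 y=3.093022

topology: single-mesh involute geometry — m = 2.000, N = 79
pitch radius r_p = m·N/2 = 2.000·79/2 = 79.000000
base radius r_b = r_p·cos α = 79.000000·cos 19.157° = 74.625210
roll angle φ = 28.841° = 0.50337041 rad
x = r_b·(cos φ + φ·sin φ) = 83.489033
y = r_b·(sin φ − φ·cos φ) = 3.093022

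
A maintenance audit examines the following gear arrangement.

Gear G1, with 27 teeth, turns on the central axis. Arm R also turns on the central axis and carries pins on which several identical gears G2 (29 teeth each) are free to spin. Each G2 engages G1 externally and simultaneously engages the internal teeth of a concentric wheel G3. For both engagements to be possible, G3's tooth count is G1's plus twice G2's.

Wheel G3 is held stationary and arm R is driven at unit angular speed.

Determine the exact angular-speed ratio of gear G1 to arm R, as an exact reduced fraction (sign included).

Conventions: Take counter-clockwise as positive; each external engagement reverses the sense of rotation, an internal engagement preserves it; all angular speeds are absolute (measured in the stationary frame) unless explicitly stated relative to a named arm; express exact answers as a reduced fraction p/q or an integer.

planetary set (27T centre, 29T on arm, 85T internal) — Willis relation
ring teeth: 27 + 2·29 = 85
27(ω_sun−ω_arm) = −85(ω_ring−ω_arm),  ω_ring = 0, ω_arm = 1
ω_sun = 1 − (85/27)(0−1) = 112/27
ω_out/ω_in = 112/27

112/27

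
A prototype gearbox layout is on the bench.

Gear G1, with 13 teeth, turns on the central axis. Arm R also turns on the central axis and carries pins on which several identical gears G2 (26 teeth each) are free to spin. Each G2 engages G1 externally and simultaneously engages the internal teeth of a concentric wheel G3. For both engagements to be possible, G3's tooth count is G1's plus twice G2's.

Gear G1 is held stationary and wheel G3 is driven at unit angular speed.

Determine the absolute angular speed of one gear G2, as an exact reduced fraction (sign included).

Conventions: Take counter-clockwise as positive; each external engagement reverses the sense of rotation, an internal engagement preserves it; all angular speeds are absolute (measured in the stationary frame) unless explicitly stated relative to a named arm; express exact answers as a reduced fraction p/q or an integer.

recognized (axles ride arm R): planetary set, 13/26/65 teeth
ring teeth: 13 + 2·26 = 65
13(ω_sun−ω_arm) = −65(ω_ring−ω_arm),  ω_sun = 0, ω_ring = 1
13(0−ω_arm) = −65(1−ω_arm)  ⇒  78·ω_arm = 65  ⇒  ω_arm = 5/6
sun–planet mesh: 13·(0−5/6) = −26·(ω_p−ω_arm)  ⇒  ω_p−ω_arm = 5/12
ω_p = 5/6 + 5/12 = 5/4
exact speed ratio = 5/4

5/4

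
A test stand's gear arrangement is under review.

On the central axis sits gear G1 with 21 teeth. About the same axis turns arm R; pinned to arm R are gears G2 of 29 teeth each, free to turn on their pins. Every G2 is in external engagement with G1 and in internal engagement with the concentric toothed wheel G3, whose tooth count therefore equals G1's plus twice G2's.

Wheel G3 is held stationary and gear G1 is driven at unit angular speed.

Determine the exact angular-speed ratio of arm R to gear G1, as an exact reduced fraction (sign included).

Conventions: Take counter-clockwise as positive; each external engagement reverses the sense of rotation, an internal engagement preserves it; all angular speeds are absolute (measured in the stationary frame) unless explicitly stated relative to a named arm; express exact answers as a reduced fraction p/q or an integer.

21/100

topology: planetary set — G1 21T / G2 29T / G3 79T, arm = carrier (Willis)
ring teeth: 21 + 2·29 = 79
21(ω_sun−ω_arm) = −79(ω_ring−ω_arm),  ω_ring = 0, ω_sun = 1
21(1−ω_arm) = −79(0−ω_arm)  ⇒  100·ω_arm = 21  ⇒  ω_arm = 21/100
ω_out/ω_in = 21/100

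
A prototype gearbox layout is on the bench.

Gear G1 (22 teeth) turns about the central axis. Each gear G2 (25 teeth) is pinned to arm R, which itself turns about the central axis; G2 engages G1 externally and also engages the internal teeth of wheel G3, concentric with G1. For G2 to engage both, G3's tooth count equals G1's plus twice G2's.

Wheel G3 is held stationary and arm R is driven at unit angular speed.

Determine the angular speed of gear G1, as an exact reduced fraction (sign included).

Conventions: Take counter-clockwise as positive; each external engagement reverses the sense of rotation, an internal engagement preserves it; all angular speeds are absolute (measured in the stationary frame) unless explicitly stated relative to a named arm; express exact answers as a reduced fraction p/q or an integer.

recognized (axles ride arm R): planetary set, 22/25/72 teeth
ring teeth: 22 + 2·25 = 72
22(ω_sun−ω_arm) = −72(ω_ring−ω_arm),  ω_ring = 0, ω_arm = 1
ω_sun = 1 − (72/22)(0−1) = 47/11
exact speed ratio = 47/11

47/11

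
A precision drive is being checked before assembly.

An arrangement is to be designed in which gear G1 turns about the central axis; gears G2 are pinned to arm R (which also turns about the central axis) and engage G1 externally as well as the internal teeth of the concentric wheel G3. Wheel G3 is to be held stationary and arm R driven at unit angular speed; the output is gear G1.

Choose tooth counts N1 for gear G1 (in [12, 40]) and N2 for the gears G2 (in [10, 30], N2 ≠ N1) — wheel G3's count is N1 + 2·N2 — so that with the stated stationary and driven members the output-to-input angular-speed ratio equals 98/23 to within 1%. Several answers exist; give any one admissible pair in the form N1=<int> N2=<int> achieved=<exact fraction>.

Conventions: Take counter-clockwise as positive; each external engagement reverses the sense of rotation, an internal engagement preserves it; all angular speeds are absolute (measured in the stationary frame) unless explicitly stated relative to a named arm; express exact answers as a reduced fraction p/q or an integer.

topology: planetary set — design target 98/23, arm = carrier (Willis)
Willis with ω_ring = 0: ω_sun/ω_arm = (N1+N3)/N1; set equal to 98/23  ⇒  N3/N1 = 98/23 − 1 = 75/23
N3 = N1 + 2·N2  ⇒  N2/N1 = (N3/N1 − 1)/2 = (75/23 − 1)/2 = 26/23
smallest multiple with N1 ≥ 12 and N2 ≥ 10: k = 1  ⇒  N1 = 1·23 = 23, N2 = 1·26 = 26 (N1 ≤ 40, N2 ≤ 30, N2 ≠ N1 ✓), N3 = 23 + 2·26 = 75
check: (N1+N3)/N1 with N1 = 23, N3 = 75 gives 98/23; |achieved − target| = 0 ≤ 49/1150 ✓

N1=23 N2=26 achieved=98/23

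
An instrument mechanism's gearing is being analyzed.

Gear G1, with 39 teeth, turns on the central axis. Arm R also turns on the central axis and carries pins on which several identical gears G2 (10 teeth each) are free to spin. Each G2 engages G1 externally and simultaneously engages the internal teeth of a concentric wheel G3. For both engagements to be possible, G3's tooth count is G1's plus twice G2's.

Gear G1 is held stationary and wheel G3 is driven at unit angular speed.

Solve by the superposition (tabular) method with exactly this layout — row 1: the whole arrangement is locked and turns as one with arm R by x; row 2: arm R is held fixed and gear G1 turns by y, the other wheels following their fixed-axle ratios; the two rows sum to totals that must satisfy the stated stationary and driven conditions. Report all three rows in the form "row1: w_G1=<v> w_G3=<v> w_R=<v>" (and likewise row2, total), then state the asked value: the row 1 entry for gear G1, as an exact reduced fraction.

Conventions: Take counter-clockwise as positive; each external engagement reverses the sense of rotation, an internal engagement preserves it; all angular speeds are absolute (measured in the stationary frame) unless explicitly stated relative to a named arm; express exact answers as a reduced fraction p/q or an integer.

class = planetary set [G3 = 39+2·10 = 59; Willis about the carrier]
row 1 — lock + rotate with arm: ω_sun = ω_ring = ω_arm = x
row 2 (arm held, sun turns y): ω_ring = −(39/59)·y, ω_arm = 0
boundary: total ω_sun = x + y = 0 and total ω_ring = x − (39/59)·y = 1  ⇒  y = -59/98, x = 59/98
row 2 ring = −(39/59)·(-59/98) = 39/98
totals (row 1 + row 2): sun 59/98 + (-59/98) = 0, ring 59/98 + 39/98 = 1, arm 59/98 + 0 = 59/98
asked cell (row1, sun) = 59/98

row1: w_G1=59/98 w_G3=59/98 w_R=59/98
row2: w_G1=-59/98 w_G3=39/98 w_R=0
total: w_G1=0 w_G3=1 w_R=59/98
asked value: 59/98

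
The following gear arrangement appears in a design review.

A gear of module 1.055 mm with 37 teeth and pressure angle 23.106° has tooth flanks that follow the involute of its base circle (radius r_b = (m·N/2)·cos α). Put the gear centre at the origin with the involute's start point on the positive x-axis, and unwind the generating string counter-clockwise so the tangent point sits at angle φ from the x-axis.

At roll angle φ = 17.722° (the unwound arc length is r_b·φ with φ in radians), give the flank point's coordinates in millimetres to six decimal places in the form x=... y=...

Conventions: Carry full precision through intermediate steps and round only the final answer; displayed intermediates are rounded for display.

single-mesh involute tooth geometry (37T wheel at module 1.055)
pitch radius r_p = m·N/2 = 1.055·37/2 = 19.517500
base radius r_b = r_p·cos α = 19.517500·cos 23.106° = 17.951814
roll angle φ = 17.722° = 0.30930725 rad
x = r_b·(cos φ + φ·sin φ) = 18.790118
y = r_b·(sin φ − φ·cos φ) = 0.175387

x=18.790118 y=0.175387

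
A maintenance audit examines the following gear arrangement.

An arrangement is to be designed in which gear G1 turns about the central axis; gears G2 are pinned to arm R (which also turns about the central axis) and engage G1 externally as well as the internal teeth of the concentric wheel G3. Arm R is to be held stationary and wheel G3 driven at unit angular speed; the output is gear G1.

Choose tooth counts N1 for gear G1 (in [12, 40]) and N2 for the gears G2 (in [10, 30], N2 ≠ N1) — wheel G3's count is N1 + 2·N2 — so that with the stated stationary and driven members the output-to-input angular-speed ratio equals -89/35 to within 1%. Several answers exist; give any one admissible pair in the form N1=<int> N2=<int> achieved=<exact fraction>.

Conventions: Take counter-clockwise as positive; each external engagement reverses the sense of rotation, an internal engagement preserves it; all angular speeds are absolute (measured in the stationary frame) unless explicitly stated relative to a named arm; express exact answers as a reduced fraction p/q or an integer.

class = planetary set [ratio -89/35 wanted; Willis about the carrier]
Willis with ω_arm = 0: ω_sun/ω_ring = −N3/N1; set equal to -89/35  ⇒  N3/N1 = −(-89/35) = 89/35
N3 = N1 + 2·N2  ⇒  N2/N1 = (N3/N1 − 1)/2 = (89/35 − 1)/2 = 27/35
smallest multiple with N1 ≥ 12 and N2 ≥ 10: k = 1  ⇒  N1 = 1·35 = 35, N2 = 1·27 = 27 (N1 ≤ 40, N2 ≤ 30, N2 ≠ N1 ✓), N3 = 35 + 2·27 = 89
check: −N3/N1 with N1 = 35, N3 = 89 gives -89/35; |achieved − target| = 0 ≤ 89/3500 ✓

N1=35 N2=27 achieved=-89/35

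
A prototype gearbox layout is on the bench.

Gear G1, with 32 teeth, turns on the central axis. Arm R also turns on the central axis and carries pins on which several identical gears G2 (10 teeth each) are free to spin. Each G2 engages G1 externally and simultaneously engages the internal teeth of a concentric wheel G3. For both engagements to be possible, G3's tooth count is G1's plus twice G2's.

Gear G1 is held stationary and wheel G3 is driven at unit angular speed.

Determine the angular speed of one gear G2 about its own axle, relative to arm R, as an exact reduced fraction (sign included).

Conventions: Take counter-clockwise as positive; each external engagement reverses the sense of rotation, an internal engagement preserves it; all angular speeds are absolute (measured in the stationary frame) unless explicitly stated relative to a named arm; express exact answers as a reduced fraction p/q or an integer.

208/105

topology: planetary set — G1 32T / G2 10T / G3 52T, arm = carrier (Willis)
ring teeth: 32 + 2·10 = 52
32(ω_sun−ω_arm) = −52(ω_ring−ω_arm),  ω_sun = 0, ω_ring = 1
32(0−ω_arm) = −52(1−ω_arm)  ⇒  84·ω_arm = 52  ⇒  ω_arm = 13/21
sun–planet mesh: 32·(0−13/21) = −10·(ω_p−ω_arm)  ⇒  ω_p−ω_arm = 208/105
exact speed ratio = 208/105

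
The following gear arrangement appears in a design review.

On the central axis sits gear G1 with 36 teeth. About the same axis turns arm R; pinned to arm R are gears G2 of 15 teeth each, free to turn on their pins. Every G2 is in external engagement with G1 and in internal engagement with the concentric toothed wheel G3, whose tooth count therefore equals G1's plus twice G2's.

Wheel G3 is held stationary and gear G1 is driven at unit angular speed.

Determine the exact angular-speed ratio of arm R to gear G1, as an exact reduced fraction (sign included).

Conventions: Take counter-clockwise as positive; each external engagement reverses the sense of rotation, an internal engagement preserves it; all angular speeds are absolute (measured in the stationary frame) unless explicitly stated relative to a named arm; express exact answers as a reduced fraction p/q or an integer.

recognized (axles ride arm R): planetary set, 36/15/66 teeth
ring teeth: 36 + 2·15 = 66
36(ω_sun−ω_arm) = −66(ω_ring−ω_arm),  ω_ring = 0, ω_sun = 1
36(1−ω_arm) = −66(0−ω_arm)  ⇒  102·ω_arm = 36  ⇒  ω_arm = 6/17
ω_out/ω_in = 6/17

6/17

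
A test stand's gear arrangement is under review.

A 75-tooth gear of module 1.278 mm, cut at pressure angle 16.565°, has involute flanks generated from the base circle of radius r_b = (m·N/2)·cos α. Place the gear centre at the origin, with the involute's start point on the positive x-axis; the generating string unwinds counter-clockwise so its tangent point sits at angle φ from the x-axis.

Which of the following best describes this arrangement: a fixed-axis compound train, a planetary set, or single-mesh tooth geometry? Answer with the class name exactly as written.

single-mesh tooth geometry

topology: single-mesh involute geometry — m = 1.278, N = 75
classification: single-mesh tooth geometry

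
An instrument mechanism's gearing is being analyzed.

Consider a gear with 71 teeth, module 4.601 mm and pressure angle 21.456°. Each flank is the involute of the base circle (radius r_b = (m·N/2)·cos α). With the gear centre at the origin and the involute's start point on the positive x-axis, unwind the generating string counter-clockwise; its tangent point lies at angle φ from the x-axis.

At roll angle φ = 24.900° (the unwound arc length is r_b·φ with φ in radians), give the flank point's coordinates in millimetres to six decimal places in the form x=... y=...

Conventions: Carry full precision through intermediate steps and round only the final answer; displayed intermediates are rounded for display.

topology: single-mesh involute geometry — m = 4.601, N = 71
pitch radius r_p = m·N/2 = 4.601·71/2 = 163.335500
base radius r_b = r_p·cos α = 163.335500·cos 21.456° = 152.016145
roll angle φ = 24.900° = 0.43458698 rad
x = r_b·(cos φ + φ·sin φ) = 165.700745
y = r_b·(sin φ − φ·cos φ) = 4.081070

x=165.700745 y=4.081070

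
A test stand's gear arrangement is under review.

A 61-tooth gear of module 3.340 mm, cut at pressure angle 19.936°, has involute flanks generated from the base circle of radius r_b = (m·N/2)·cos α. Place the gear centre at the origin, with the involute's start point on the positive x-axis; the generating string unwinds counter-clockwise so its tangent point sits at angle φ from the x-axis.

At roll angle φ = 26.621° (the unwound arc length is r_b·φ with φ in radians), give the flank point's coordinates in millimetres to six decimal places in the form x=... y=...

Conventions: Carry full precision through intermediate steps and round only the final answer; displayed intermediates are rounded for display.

x=105.550839 y=3.133198

class = single-mesh tooth geometry [base-circle involute, m = 3.340, 61T]
pitch radius r_p = m·N/2 = 3.340·61/2 = 101.870000
base radius r_b = r_p·cos α = 101.870000·cos 19.936° = 95.765346
roll angle φ = 26.621° = 0.46462410 rad
x = r_b·(cos φ + φ·sin φ) = 105.550839
y = r_b·(sin φ − φ·cos φ) = 3.133198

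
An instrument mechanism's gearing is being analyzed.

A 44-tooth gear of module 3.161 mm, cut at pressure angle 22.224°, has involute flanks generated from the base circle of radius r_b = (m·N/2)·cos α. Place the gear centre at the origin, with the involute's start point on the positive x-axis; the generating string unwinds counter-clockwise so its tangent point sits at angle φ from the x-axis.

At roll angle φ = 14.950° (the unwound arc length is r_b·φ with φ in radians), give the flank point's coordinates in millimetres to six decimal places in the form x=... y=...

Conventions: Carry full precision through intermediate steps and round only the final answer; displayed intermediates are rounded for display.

x=66.530165 y=0.378615

class = single-mesh tooth geometry [base-circle involute, m = 3.161, 44T]
pitch radius r_p = m·N/2 = 3.161·44/2 = 69.542000
base radius r_b = r_p·cos α = 69.542000·cos 22.224° = 64.375880
roll angle φ = 14.950° = 0.26092672 rad
x = r_b·(cos φ + φ·sin φ) = 66.530165
y = r_b·(sin φ − φ·cos φ) = 0.378615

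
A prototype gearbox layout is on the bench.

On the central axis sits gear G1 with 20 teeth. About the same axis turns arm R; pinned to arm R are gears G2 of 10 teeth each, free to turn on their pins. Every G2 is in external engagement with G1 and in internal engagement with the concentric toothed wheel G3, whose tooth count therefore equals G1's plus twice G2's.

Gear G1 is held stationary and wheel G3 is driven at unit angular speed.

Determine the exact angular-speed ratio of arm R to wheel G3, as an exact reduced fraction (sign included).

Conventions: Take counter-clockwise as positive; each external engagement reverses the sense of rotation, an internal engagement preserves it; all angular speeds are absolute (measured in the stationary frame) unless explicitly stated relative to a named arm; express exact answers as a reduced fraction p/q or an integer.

2/3

recognized (axles ride arm R): planetary set, 20/10/40 teeth
ring teeth: 20 + 2·10 = 40
20(ω_sun−ω_arm) = −40(ω_ring−ω_arm),  ω_sun = 0, ω_ring = 1
20(0−ω_arm) = −40(1−ω_arm)  ⇒  60·ω_arm = 40  ⇒  ω_arm = 2/3
ω_out/ω_in = 2/3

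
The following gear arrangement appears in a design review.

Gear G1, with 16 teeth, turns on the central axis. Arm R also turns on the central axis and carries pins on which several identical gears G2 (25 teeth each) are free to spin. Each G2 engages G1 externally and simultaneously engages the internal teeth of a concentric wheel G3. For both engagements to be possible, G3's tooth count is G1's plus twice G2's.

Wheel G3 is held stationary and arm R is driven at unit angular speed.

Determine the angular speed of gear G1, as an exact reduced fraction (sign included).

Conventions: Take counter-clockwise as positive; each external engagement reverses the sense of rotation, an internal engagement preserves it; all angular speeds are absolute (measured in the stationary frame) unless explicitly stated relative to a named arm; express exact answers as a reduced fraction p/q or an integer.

recognized (axles ride arm R): planetary set, 16/25/66 teeth
ring teeth: 16 + 2·25 = 66
16(ω_sun−ω_arm) = −66(ω_ring−ω_arm),  ω_ring = 0, ω_arm = 1
ω_sun = 1 − (66/16)(0−1) = 41/8
exact speed ratio = 41/8

41/8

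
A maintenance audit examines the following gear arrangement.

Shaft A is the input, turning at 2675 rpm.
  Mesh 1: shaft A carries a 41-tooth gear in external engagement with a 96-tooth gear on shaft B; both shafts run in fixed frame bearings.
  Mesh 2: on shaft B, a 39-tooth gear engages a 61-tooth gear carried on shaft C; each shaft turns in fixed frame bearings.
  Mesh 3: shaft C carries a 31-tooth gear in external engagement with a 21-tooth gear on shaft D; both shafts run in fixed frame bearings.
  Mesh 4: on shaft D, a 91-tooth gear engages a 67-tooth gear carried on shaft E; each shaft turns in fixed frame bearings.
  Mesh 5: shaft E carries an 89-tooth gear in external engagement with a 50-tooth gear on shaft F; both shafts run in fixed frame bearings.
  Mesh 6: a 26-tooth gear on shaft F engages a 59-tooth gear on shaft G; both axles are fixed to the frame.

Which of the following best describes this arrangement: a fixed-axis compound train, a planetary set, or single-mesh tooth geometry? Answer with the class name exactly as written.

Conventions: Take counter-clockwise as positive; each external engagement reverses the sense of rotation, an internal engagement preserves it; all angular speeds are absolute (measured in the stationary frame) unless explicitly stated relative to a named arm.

6-mesh fixed-axis compound train (all bearings frame-fixed)
classification: fixed-axis compound train

fixed-axis compound train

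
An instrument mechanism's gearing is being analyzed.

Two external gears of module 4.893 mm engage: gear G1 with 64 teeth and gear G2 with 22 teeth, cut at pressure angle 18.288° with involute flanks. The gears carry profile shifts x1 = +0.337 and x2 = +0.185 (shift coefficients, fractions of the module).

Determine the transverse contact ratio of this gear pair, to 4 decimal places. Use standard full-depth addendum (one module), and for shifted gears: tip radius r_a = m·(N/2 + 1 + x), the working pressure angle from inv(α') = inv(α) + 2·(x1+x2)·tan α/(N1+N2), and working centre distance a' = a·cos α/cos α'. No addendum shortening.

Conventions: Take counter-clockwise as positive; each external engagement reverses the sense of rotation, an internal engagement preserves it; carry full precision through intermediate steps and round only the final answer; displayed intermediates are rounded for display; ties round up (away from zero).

single-mesh involute tooth geometry (64T engaging 22T at module 4.893)
base radii: r_b1 = 148.667537, r_b2 = 51.104466
tip radii: r_a1 = 163.117941, r_a2 = 59.621205
inv(α') = inv(18.288°) + 2·(+0.337+0.185)·tan α/(64+22) = 0.01531218  ⇒  α' = 20.17471°
a' = a·cos α / cos α' = 210.3990·cos 18.288°/cos 20.17471° = 212.830123
action lengths: √(r_a1²−r_b1²) = 67.122471, √(r_a2²−r_b2²) = 30.708658
base pitch p_b = π·m·cos α = 14.595401
CR = (67.122471 + 30.708658 − 212.830123·sin 20.17471°)/14.595401 = 1.673776
contact ratio ≈ 1.6738

1.6738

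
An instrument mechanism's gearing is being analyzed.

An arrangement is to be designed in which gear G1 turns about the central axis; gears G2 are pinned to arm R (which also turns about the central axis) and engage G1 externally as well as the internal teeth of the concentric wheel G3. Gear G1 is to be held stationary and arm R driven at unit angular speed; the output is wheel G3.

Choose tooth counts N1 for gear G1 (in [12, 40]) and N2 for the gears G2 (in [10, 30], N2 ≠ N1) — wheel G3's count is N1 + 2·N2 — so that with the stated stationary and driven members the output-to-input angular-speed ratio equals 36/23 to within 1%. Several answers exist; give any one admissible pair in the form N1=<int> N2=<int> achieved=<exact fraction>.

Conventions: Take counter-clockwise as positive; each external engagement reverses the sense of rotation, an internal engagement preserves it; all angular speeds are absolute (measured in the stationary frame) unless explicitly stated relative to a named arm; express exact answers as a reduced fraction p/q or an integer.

N1=26 N2=10 achieved=36/23

class = planetary set [ratio 36/23 wanted; Willis about the carrier]
Willis with ω_sun = 0: ω_ring/ω_arm = (N1+N3)/N3; set equal to 36/23  ⇒  N3/N1 = 1/(36/23 − 1) = 23/13
N3 = N1 + 2·N2  ⇒  N2/N1 = (N3/N1 − 1)/2 = (23/13 − 1)/2 = 5/13
smallest multiple with N1 ≥ 12 and N2 ≥ 10: k = 2  ⇒  N1 = 2·13 = 26, N2 = 2·5 = 10 (N1 ≤ 40, N2 ≤ 30, N2 ≠ N1 ✓), N3 = 26 + 2·10 = 46
check: (N1+N3)/N3 with N1 = 26, N3 = 46 gives 36/23; |achieved − target| = 0 ≤ 9/575 ✓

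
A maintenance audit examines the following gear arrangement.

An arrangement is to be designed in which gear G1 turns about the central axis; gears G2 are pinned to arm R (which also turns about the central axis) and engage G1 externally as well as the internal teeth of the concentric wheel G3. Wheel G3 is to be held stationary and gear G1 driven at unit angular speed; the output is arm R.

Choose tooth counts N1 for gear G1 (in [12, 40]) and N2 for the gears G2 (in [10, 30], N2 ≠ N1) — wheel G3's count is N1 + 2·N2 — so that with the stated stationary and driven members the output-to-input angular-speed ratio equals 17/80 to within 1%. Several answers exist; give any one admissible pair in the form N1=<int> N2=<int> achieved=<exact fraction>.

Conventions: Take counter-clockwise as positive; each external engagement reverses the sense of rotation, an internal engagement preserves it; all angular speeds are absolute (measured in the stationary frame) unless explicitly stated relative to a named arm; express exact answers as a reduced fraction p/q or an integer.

class = planetary set [ratio 17/80 wanted; Willis about the carrier]
Willis with ω_ring = 0: ω_arm/ω_sun = N1/(N1+N3); set equal to 17/80  ⇒  N3/N1 = 1/(17/80) − 1 = 63/17
N3 = N1 + 2·N2  ⇒  N2/N1 = (N3/N1 − 1)/2 = (63/17 − 1)/2 = 23/17
smallest multiple with N1 ≥ 12 and N2 ≥ 10: k = 1  ⇒  N1 = 1·17 = 17, N2 = 1·23 = 23 (N1 ≤ 40, N2 ≤ 30, N2 ≠ N1 ✓), N3 = 17 + 2·23 = 63
check: N1/(N1+N3) with N1 = 17, N3 = 63 gives 17/80; |achieved − target| = 0 ≤ 17/8000 ✓

N1=17 N2=23 achieved=17/80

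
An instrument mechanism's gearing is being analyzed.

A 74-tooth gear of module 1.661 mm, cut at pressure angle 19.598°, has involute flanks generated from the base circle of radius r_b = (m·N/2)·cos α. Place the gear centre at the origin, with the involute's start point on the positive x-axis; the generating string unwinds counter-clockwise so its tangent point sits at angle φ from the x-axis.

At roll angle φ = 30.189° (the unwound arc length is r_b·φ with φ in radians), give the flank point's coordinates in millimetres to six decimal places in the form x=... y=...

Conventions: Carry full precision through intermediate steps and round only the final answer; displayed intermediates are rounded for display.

recognized (one wheel, involute flank): single-mesh tooth geometry, m = 1.661, N = 74
pitch radius r_p = m·N/2 = 1.661·74/2 = 61.457000
base radius r_b = r_p·cos α = 61.457000·cos 19.598° = 57.896744
roll angle φ = 30.189° = 0.52689745 rad
x = r_b·(cos φ + φ·sin φ) = 65.384175
y = r_b·(sin φ − φ·cos φ) = 2.745403

x=65.384175 y=2.745403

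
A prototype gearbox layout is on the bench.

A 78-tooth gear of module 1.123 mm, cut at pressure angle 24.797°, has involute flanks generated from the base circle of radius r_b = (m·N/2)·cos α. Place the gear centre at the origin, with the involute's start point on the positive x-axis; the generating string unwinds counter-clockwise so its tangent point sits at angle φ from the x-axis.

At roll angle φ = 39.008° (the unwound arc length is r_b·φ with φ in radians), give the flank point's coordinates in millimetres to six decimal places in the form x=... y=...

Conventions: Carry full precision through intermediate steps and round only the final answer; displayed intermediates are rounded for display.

x=47.932709 y=3.991544

topology: single-mesh involute geometry — m = 1.123, N = 78
pitch radius r_p = m·N/2 = 1.123·78/2 = 43.797000
base radius r_b = r_p·cos α = 43.797000·cos 24.797° = 39.758892
roll angle φ = 39.008° = 0.68081803 rad
x = r_b·(cos φ + φ·sin φ) = 47.932709
y = r_b·(sin φ − φ·cos φ) = 3.991544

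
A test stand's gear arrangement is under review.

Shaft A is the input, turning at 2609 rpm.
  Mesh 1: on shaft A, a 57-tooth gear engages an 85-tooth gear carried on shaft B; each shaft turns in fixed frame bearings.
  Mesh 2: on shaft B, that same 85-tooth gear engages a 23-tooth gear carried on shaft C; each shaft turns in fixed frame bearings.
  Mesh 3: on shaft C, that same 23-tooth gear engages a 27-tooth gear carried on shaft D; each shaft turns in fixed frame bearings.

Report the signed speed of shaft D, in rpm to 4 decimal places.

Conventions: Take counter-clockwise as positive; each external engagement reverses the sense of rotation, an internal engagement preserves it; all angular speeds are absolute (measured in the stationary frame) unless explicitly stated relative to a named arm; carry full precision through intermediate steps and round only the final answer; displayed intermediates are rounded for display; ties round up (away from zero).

recognized (4 fixed axles, 3 meshes): fixed-axis compound train
mesh 1 [57T→85T]: ω = 2609.0000×57/85 = 1749.5647 rpm, sense flips to −
mesh 2 [85T→23T]: ω = 1749.5647×85/23 = 6465.7826 rpm, sense flips to +
mesh 3 [23T→27T]: ω = 6465.7826×23/27 = 5507.8889 rpm, sense flips to −
signed output speed = -5507.8889 rpm

-5507.8889 rpm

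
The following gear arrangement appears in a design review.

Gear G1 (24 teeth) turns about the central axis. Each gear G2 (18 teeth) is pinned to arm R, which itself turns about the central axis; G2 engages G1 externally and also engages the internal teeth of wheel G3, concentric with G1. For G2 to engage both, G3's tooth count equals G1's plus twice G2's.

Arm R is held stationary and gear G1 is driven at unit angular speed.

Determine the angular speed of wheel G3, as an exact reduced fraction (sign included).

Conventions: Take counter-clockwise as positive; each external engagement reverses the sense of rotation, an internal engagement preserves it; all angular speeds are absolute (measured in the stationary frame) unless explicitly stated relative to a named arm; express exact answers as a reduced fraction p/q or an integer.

class = planetary set [G3 = 24+2·18 = 60; Willis about the carrier]
ring teeth: 24 + 2·18 = 60
24(ω_sun−ω_arm) = −60(ω_ring−ω_arm),  ω_arm = 0, ω_sun = 1
ω_ring = 0 − (24/60)(1−0) = -2/5
exact speed ratio = -2/5

-2/5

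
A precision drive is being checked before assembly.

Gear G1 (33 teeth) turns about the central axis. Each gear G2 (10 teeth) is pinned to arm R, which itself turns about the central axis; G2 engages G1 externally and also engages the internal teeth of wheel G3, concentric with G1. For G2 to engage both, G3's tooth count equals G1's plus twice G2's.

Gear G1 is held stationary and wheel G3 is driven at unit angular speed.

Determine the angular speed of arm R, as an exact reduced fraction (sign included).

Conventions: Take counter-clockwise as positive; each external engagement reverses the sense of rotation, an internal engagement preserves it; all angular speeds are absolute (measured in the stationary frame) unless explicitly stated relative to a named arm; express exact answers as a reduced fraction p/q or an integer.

topology: planetary set — G1 33T / G2 10T / G3 53T, arm = carrier (Willis)
ring teeth: 33 + 2·10 = 53
33(ω_sun−ω_arm) = −53(ω_ring−ω_arm),  ω_sun = 0, ω_ring = 1
33(0−ω_arm) = −53(1−ω_arm)  ⇒  86·ω_arm = 53  ⇒  ω_arm = 53/86
exact speed ratio = 53/86

53/86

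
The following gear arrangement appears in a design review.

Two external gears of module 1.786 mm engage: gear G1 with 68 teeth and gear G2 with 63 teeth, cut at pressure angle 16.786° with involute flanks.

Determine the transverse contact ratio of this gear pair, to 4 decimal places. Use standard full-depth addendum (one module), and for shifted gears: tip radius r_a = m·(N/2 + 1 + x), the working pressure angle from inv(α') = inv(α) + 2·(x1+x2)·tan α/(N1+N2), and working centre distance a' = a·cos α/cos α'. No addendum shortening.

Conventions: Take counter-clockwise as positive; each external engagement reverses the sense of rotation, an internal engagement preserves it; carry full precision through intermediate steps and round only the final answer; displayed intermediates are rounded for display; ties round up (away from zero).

topology: single-mesh involute geometry — m = 1.786, 68T/63T pair
base radii: r_b1 = 58.136556, r_b2 = 53.861809
tip radii: r_a1 = 62.510000, r_a2 = 58.045000
no profile shift: α' = α, a' = a
action lengths: √(r_a1²−r_b1²) = 22.970437, √(r_a2²−r_b2²) = 21.636255
base pitch p_b = π·m·cos α = 5.371805
CR = (22.970437 + 21.636255 − 116.983000·sin 16.78600°)/5.371805 = 2.014639
contact ratio ≈ 2.0146

2.0146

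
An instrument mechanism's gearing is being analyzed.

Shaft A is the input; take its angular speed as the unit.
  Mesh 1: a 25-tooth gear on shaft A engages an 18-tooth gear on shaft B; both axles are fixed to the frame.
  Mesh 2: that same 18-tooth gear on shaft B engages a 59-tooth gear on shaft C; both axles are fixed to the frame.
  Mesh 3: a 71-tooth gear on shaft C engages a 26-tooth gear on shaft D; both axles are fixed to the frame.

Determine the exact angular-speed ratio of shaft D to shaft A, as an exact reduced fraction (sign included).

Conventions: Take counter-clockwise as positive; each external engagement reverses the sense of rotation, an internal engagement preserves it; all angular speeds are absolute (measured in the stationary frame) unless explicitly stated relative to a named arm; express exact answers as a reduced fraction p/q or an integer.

-1775/1534

class = fixed-axis compound train [3 meshes; 3 ratios multiply, 3 sense flips]
mesh 1 [25T→18T]: running ratio 25/18, sense −
mesh 2 [18T→59T]: running ratio 25/59, sense +
mesh 3 [71T→26T]: running ratio 1775/1534, sense −
ω_out/ω_in = -1775/1534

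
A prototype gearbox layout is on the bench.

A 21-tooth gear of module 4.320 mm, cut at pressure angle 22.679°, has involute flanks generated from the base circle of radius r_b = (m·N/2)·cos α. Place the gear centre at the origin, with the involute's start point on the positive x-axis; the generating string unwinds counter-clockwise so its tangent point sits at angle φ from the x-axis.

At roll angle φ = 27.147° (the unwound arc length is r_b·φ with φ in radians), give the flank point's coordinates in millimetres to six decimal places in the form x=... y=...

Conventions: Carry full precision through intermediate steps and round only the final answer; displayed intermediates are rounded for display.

single-mesh involute tooth geometry (21T wheel at module 4.320)
pitch radius r_p = m·N/2 = 4.320·21/2 = 45.360000
base radius r_b = r_p·cos α = 45.360000·cos 22.679° = 41.852741
roll angle φ = 27.147° = 0.47380453 rad
x = r_b·(cos φ + φ·sin φ) = 46.290135
y = r_b·(sin φ − φ·cos φ) = 1.450839

x=46.290135 y=1.450839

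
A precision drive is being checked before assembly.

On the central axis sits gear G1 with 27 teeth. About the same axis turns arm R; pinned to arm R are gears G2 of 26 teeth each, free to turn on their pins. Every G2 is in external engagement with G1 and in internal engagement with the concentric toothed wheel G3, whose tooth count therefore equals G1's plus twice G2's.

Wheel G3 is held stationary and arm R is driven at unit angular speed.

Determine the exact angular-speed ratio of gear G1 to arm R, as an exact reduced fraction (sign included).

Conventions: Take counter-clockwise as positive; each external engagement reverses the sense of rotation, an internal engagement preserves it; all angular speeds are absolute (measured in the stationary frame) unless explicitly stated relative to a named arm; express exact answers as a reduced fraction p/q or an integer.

topology: planetary set — G1 27T / G2 26T / G3 79T, arm = carrier (Willis)
ring teeth: 27 + 2·26 = 79
27(ω_sun−ω_arm) = −79(ω_ring−ω_arm),  ω_ring = 0, ω_arm = 1
ω_sun = 1 − (79/27)(0−1) = 106/27
ω_out/ω_in = 106/27

106/27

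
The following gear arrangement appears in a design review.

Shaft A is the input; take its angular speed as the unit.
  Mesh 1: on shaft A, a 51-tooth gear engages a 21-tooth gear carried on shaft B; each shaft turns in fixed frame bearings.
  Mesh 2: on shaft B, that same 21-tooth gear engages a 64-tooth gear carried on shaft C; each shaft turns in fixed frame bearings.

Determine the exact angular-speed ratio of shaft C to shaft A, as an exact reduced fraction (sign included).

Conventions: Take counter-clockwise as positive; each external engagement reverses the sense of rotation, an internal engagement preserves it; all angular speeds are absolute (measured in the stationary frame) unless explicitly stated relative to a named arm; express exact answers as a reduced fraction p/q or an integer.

class = fixed-axis compound train [2 meshes; 2 ratios multiply, 2 sense flips]
mesh 1 [51T→21T]: running ratio 17/7, sense −
mesh 2 [21T→64T]: running ratio 51/64, sense +
ω_out/ω_in = 51/64

51/64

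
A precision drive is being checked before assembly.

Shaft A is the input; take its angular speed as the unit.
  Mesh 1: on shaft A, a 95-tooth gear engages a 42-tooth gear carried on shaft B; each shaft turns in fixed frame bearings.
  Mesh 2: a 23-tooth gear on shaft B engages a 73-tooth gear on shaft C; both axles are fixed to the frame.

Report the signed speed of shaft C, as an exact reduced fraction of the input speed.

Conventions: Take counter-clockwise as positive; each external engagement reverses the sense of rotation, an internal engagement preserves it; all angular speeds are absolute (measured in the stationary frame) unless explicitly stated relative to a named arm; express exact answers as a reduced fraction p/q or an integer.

2-mesh fixed-axis compound train (all bearings frame-fixed)
mesh 1 [95T→42T]: |ω|/ω_in = 1×95/42 = 95/42, sense flips to −
mesh 2 [23T→73T]: |ω|/ω_in = (95/42)×23/73 = 2185/3066, sense flips to +
signed output speed (× input speed) = 2185/3066

2185/3066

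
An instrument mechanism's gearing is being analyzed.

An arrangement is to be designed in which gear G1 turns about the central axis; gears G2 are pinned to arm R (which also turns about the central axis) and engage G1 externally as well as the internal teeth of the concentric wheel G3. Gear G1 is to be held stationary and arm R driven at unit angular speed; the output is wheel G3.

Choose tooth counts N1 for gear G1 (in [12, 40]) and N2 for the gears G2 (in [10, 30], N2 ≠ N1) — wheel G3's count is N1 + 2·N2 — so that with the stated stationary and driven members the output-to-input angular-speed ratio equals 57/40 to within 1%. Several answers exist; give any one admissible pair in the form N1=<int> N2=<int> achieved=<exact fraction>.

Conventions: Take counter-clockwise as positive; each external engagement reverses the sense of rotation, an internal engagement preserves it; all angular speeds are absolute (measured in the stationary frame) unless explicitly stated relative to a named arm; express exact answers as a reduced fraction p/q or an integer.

N1=34 N2=23 achieved=57/40

class = planetary set [ratio 57/40 wanted; Willis about the carrier]
Willis with ω_sun = 0: ω_ring/ω_arm = (N1+N3)/N3; set equal to 57/40  ⇒  N3/N1 = 1/(57/40 − 1) = 40/17
N3 = N1 + 2·N2  ⇒  N2/N1 = (N3/N1 − 1)/2 = (40/17 − 1)/2 = 23/34
smallest multiple with N1 ≥ 12 and N2 ≥ 10: k = 1  ⇒  N1 = 1·34 = 34, N2 = 1·23 = 23 (N1 ≤ 40, N2 ≤ 30, N2 ≠ N1 ✓), N3 = 34 + 2·23 = 80
check: (N1+N3)/N3 with N1 = 34, N3 = 80 gives 57/40; |achieved − target| = 0 ≤ 57/4000 ✓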